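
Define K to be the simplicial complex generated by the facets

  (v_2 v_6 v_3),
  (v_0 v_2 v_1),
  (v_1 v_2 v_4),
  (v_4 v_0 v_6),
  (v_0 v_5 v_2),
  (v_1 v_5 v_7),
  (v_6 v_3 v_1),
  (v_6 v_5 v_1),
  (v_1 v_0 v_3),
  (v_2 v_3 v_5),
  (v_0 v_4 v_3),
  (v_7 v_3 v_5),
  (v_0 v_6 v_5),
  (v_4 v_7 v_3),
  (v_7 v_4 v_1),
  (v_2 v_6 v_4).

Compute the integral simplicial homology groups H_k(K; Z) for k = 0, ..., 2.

We work with the vertex ordering v_0 < v_1 < v_2 < v_3 < v_4 < v_5 < v_6 < v_7. The simplices of K, each written with vertices in increasing order, are:

  0-simplices (8): [v_0], [v_1], [v_2], [v_3], [v_4], [v_5], [v_6], [v_7]
  1-simplices (24): (24 of them)
  2-simplices (16): (16 of them)

Hence C_0 ≅ Z^8, C_1 ≅ Z^24, C_2 ≅ Z^16.

The boundary map ∂_1: C_1 → C_0 maps an edge to its endpoints' difference, ∂[p,q] = q − p.
The resulting 8×24 matrix has rank 7, and its Smith normal form has invariant factors (1,1,1,1,1,1,1).

∂_2: C_2 → C_1 acts by ∂[p,q,r] = [q,r] − [p,r] + [p,q]. For instance
  ∂[v_1,v_4,v_7] = [v_4,v_7] − [v_1,v_7] + [v_1,v_4],
  ∂[v_0,v_4,v_6] = [v_4,v_6] − [v_0,v_6] + [v_0,v_4].
The resulting 24×16 matrix has rank 15, and its Smith normal form has invariant factors (1,1,1,1,1,1,1,1,1,1,1,1,1,1,1).

From H_k ≅ ker(∂_k) / im(∂_{k+1}) we obtain:

  H_0: rank C_0 − rank ∂_1 = 8 − 7 = 1, and the invariant factors of ∂_1 are all 1, so H_0 = Z.
  H_1: rank ker ∂_1 − rank ∂_2 = (24 − 7) − 15 = 2, and the invariant factors of ∂_2 are all 1, so H_1 = Z^2.
  H_2: rank ker ∂_2 − rank ∂_3 = (16 − 15) − 0 = 1, and there is no ∂_3, so H_2 = Z.

H_0 = Z,  H_1 = Z^2,  H_2 = Z.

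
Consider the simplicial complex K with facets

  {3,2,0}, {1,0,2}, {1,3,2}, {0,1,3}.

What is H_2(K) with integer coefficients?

We work with the vertex ordering 0 < 1 < 2 < 3. The simplices of K, each written with vertices in increasing order, are:

  0-simplices (4): [0], [1], [2], [3]
  1-simplices (6): [0,1], [0,2], [0,3], [1,2], [1,3], [2,3]
  2-simplices (4): [0,1,2], [0,1,3], [0,2,3], [1,2,3]

Hence C_0 ≅ Z^4, C_1 ≅ Z^6, C_2 ≅ Z^4.

The boundary map ∂_1: C_1 → C_0 is given by ∂[p,q] = [q] − [p].
The resulting 4×6 matrix has rank 3, and its Smith normal form has invariant factors (1,1,1).

Boundary ∂_2: C_2 → C_1 maps a triangle to the signed sum of its edges. For instance
  ∂[1,2,3] = [2,3] − [1,3] + [1,2],
  ∂[0,2,3] = [2,3] − [0,3] + [0,2].
The 6×4 boundary matrix has rank 3 and Smith normal form diag(1,1,1).

From H_k ≅ ker(∂_k) / im(∂_{k+1}) we obtain:

  H_2: rank ker ∂_2 − rank ∂_3 = (4 − 3) − 0 = 1, and there is no ∂_3, so H_2 = Z.

H_2 ≅ Z.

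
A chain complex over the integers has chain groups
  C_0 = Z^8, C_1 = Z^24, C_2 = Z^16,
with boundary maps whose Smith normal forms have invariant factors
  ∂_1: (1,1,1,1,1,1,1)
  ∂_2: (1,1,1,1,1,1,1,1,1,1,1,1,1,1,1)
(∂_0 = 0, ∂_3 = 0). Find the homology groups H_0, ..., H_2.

H_0 = Z,  H_1 = Z^2,  H_2 = Z.

H_0: b_0 = 8 − 0 − 7 = 1; torsion from ∂_1 factors > 1: none. So H_0 = Z.
H_1: b_1 = 24 − 7 − 15 = 2; torsion from ∂_2 factors > 1: none. So H_1 = Z^2.
H_2: b_2 = 16 − 15 − 0 = 1; torsion from ∂_3 factors > 1: none. So H_2 = Z.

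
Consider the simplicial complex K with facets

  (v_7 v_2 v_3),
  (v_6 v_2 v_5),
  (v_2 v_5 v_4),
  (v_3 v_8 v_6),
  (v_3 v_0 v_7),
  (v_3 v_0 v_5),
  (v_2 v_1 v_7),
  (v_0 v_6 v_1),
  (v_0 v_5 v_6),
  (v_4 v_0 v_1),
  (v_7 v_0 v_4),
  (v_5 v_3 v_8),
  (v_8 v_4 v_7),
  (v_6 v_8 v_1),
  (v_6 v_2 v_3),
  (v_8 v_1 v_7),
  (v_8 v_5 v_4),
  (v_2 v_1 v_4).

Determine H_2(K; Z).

Fix the vertex order v_0 < v_1 < v_2 < v_3 < v_4 < v_5 < v_6 < v_7 < v_8 and write every simplex with vertices in increasing order. Then dim K = 2 and the simplices of K are:

  0-simplices (9): [v_0], [v_1], [v_2], [v_3], [v_4], [v_5], [v_6], [v_7], [v_8]
  1-simplices (27): (27 of them)
  2-simplices (18): (18 of them)

Hence C_0 ≅ Z^9, C_1 ≅ Z^27, C_2 ≅ Z^18.

The boundary map ∂_1: C_1 → C_0 maps an edge to its endpoints' difference, ∂[p,q] = q − p.
As a 9×27 matrix over Z this has rank 8, with invariant factors (1,1,1,1,1,1,1,1).

Boundary ∂_2: C_2 → C_1 acts by ∂[p,q,r] = [q,r] − [p,r] + [p,q]. For instance
  ∂[v_0,v_3,v_5] = [v_3,v_5] − [v_0,v_5] + [v_0,v_3],
  ∂[v_0,v_5,v_6] = [v_5,v_6] − [v_0,v_6] + [v_0,v_5].
As a 27×18 matrix over Z this has rank 18, with invariant factors (1,1,1,1,1,1,1,1,1,1,1,1,1,1,1,1,1,2).

Computing H_k = (kernel of ∂_k) / (image of ∂_{k+1}):

  H_2: rank ker ∂_2 − rank ∂_3 = (18 − 18) − 0 = 0, and there is no ∂_3, so H_2 ≅ 0.

(K is a triangulation of the Klein bottle.)

H_2 = 0.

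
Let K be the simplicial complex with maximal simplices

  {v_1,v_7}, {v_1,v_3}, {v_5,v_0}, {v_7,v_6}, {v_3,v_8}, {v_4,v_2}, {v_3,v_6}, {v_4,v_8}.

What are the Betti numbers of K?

Take the total order v_0 < v_1 < v_2 < v_3 < v_4 < v_5 < v_6 < v_7 < v_8 on the vertex set. Then K (dimension 1) consists of the simplices:

  0-simplices (9): [v_0], [v_1], [v_2], [v_3], [v_4], [v_5], [v_6], [v_7], [v_8]
  1-simplices (8): [v_0,v_5], [v_1,v_3], [v_1,v_7], [v_2,v_4], [v_3,v_6], [v_3,v_8], [v_4,v_8], [v_6,v_7]

Hence C_0 ≅ Z^9, C_1 ≅ Z^8.

The boundary map ∂_1: C_1 → C_0 maps an edge to its endpoints' difference, ∂[p,q] = q − p. For instance
  ∂[v_0,v_5] = [v_5] − [v_0].
The 9×8 boundary matrix has rank 7 and Smith normal form diag(1,1,1,1,1,1,1).

Computing H_k = (kernel of ∂_k) / (image of ∂_{k+1}):

  H_0: rank C_0 − rank ∂_1 = 9 − 7 = 2, and the invariant factors of ∂_1 are all 1, so H_0 ≅ Z^2.
  H_1: rank ker ∂_1 − rank ∂_2 = (8 − 7) − 0 = 1, and there is no ∂_2, so H_1 ≅ Z.

Hence the Betti numbers are b_0 = 2, b_1 = 1.

b_0 = 2, b_1 = 1.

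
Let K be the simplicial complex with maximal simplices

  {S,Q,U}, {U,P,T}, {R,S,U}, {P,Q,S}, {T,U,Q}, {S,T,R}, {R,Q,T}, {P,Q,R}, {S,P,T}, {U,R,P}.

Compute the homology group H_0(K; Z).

H_0 = Z.

Take the total order P < Q < R < S < T < U on the vertex set. Then K (dimension 2) consists of the simplices:

  0-simplices (6): P, Q, R, S, T, U
  1-simplices (15): PQ, PR, PS, PT, PU, QR, QS, QT, QU, RS, RT, RU, ST, SU, TU
  2-simplices (10): PQR, PQS, PRU, PST, PTU, QRT, QSU, QTU, RST, RSU

so the chain groups are C_0 ≅ Z^6, C_1 ≅ Z^15, C_2 ≅ Z^10.

The boundary map ∂_1: C_1 → C_0 maps an edge to its endpoints' difference, ∂[p,q] = q − p.
This gives a 6×15 integer matrix of rank 5; reducing to Smith normal form yields diagonal entries (1,1,1,1,1).

∂_2: C_2 → C_1 sends each 2-simplex [p,q,r] to [q,r] − [p,r] + [p,q]. For instance
  ∂PRU = RU − PU + PR,
  ∂QRT = RT − QT + QR.
This gives a 15×10 integer matrix of rank 10; reducing to Smith normal form yields diagonal entries (1,1,1,1,1,1,1,1,1,2).

Now H_k = ker ∂_k / im ∂_{k+1}, so:

  H_0: rank C_0 − rank ∂_1 = 6 − 5 = 1, and the invariant factors of ∂_1 are all 1, so H_0 = Z.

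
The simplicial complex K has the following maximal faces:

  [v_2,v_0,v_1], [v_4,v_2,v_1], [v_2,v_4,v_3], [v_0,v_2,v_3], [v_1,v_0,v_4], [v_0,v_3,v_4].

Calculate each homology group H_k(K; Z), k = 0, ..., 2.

H_0 = Z,  H_1 = 0,  H_2 = Z.

Order the vertices as v_0 < v_1 < v_2 < v_3 < v_4. Listing each simplex with vertices in this order, K has dimension 2 with simplices:

  0-simplices (5): [v_0], [v_1], [v_2], [v_3], [v_4]
  1-simplices (9): [v_0,v_1], [v_0,v_2], [v_0,v_3], [v_0,v_4], [v_1,v_2], [v_1,v_4], [v_2,v_3], [v_2,v_4], [v_3,v_4]
  2-simplices (6): [v_0,v_1,v_2], [v_0,v_1,v_4], [v_0,v_2,v_3], [v_0,v_3,v_4], [v_1,v_2,v_4], [v_2,v_3,v_4]

Hence C_0 ≅ Z^5, C_1 ≅ Z^9, C_2 ≅ Z^6.

The boundary map ∂_1: C_1 → C_0 maps an edge to its endpoints' difference, ∂[p,q] = q − p.
This gives a 5×9 integer matrix of rank 4; reducing to Smith normal form yields diagonal entries (1,1,1,1).

Boundary ∂_2: C_2 → C_1 maps a triangle to the signed sum of its edges. For instance
  ∂[v_0,v_3,v_4] = [v_3,v_4] − [v_0,v_4] + [v_0,v_3],
  ∂[v_1,v_2,v_4] = [v_2,v_4] − [v_1,v_4] + [v_1,v_2].
This gives a 9×6 integer matrix of rank 5; reducing to Smith normal form yields diagonal entries (1,1,1,1,1).

Computing H_k = (kernel of ∂_k) / (image of ∂_{k+1}):

  H_0: rank C_0 − rank ∂_1 = 5 − 4 = 1, and the invariant factors of ∂_1 are all 1, so H_0 ≅ Z.
  H_1: rank ker ∂_1 − rank ∂_2 = (9 − 4) − 5 = 0, and the invariant factors of ∂_2 are all 1, so H_1 ≅ 0.
  H_2: rank ker ∂_2 − rank ∂_3 = (6 − 5) − 0 = 1, and there is no ∂_3, so H_2 ≅ Z.

As a check, the Euler characteristic is 5 − 9 + 6 = 2, which agrees with 1 − 0 + 1 = 2.
(K is a triangulation of the 2-sphere S^2.)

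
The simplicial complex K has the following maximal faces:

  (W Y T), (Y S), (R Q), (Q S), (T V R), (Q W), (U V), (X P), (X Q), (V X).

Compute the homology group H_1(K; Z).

We work with the vertex ordering P < Q < R < S < T < U < V < W < X < Y. The simplices of K, each written with vertices in increasing order, are:

  0-simplices (10): P, Q, R, S, T, U, V, W, X, Y
  1-simplices (14): PX, QR, QS, QW, QX, RT, RV, SY, TV, TW, TY, UV, VX, WY
  2-simplices (2): RTV, TWY

so the chain groups are C_0 ≅ Z^10, C_1 ≅ Z^14, C_2 ≅ Z^2.

The boundary map ∂_1: C_1 → C_0 sends each edge [p,q] (with p < q) to q − p. For instance
  ∂QR = R − Q.
This gives a 10×14 integer matrix of rank 9; reducing to Smith normal form yields diagonal entries (1,1,1,1,1,1,1,1,1).

∂_2: C_2 → C_1 sends each 2-simplex [p,q,r] to [q,r] − [p,r] + [p,q]. For instance
  ∂RTV = TV − RV + RT,
  ∂TWY = WY − TY + TW.
The 14×2 boundary matrix has rank 2 and Smith normal form diag(1,1).

Computing H_k = (kernel of ∂_k) / (image of ∂_{k+1}):

  H_1: rank ker ∂_1 − rank ∂_2 = (14 − 9) − 2 = 3, and the invariant factors of ∂_2 are all 1, so H_1 ≅ Z^3.

H_1 = Z^3.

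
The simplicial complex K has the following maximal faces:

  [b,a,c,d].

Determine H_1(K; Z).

Order the vertices as a < b < c < d. Listing each simplex with vertices in this order, K has dimension 3 with simplices:

  0-simplices (4): a, b, c, d
  1-simplices (6): ab, ac, ad, bc, bd, cd
  2-simplices (4): abc, abd, acd, bcd
  3-simplices (1): abcd

Hence C_0 ≅ Z^4, C_1 ≅ Z^6, C_2 ≅ Z^4, C_3 ≅ Z^1.

The boundary map ∂_1: C_1 → C_0 is given by ∂[p,q] = [q] − [p]. For instance
  ∂ad = d − a.
The 4×6 boundary matrix has rank 3 and Smith normal form diag(1,1,1).

The boundary map ∂_2: C_2 → C_1 maps a triangle to the signed sum of its edges. For instance
  ∂bcd = cd − bd + bc,
  ∂acd = cd − ad + ac.
The 6×4 boundary matrix has rank 3 and Smith normal form diag(1,1,1).

∂_3: C_3 → C_2 sends each 3-simplex σ to the alternating sum Σ_i (−1)^i (σ with its i-th vertex removed). For instance
  ∂abcd = bcd − acd + abd − abc.
The resulting 4×1 matrix has rank 1, and its Smith normal form has invariant factors (1).

Reading off H_k = ker ∂_k / im ∂_{k+1}:

  H_1: rank ker ∂_1 − rank ∂_2 = (6 − 3) − 3 = 0, and the invariant factors of ∂_2 are all 1, so H_1 ≅ 0.

H_1 ≅ 0.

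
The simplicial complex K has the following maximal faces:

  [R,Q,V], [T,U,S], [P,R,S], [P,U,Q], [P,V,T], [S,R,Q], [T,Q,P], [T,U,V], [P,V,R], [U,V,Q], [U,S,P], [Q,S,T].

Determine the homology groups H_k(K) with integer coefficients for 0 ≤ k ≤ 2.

H_0 = Z,  H_1 = Z/2Z,  H_2 = 0.

Take the total order P < Q < R < S < T < U < V on the vertex set. Then K (dimension 2) consists of the simplices:

  0-simplices (7): P, Q, R, S, T, U, V
  1-simplices (18): PQ, PR, PS, PT, PU, PV, QR, QS, QT, QU, QV, RS, RV, ST, SU, TU, TV, UV
  2-simplices (12): PQT, PQU, PRS, PRV, PSU, PTV, QRS, QRV, QST, QUV, STU, TUV

so the chain groups are C_0 ≅ Z^7, C_1 ≅ Z^18, C_2 ≅ Z^12.

∂_1: C_1 → C_0 sends each edge [p,q] (with p < q) to q − p. For instance
  ∂PS = S − P.
This gives a 7×18 integer matrix of rank 6; reducing to Smith normal form yields diagonal entries (1,1,1,1,1,1).

Boundary ∂_2: C_2 → C_1 acts by ∂[p,q,r] = [q,r] − [p,r] + [p,q]. For instance
  ∂PRV = RV − PV + PR,
  ∂QRV = RV − QV + QR.
The resulting 18×12 matrix has rank 12, and its Smith normal form has invariant factors (1,1,1,1,1,1,1,1,1,1,1,2).

Reading off H_k = ker ∂_k / im ∂_{k+1}:

  H_0: rank C_0 − rank ∂_1 = 7 − 6 = 1, and the invariant factors of ∂_1 are all 1, so H_0 ≅ Z.
  H_1: rank ker ∂_1 − rank ∂_2 = (18 − 6) − 12 = 0, and ∂_2 has invariant factor 2 > 1, so H_1 ≅ Z/2Z.
  H_2: rank ker ∂_2 − rank ∂_3 = (12 − 12) − 0 = 0, and there is no ∂_3, so H_2 ≅ 0.

As a check, the Euler characteristic is 7 − 18 + 12 = 1, which agrees with 1 − 0 + 0 = 1.
(K is a triangulation of the real projective plane RP^2.)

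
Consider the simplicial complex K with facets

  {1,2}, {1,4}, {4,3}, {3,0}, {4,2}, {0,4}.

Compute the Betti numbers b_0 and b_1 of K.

K has 5 vertices, 6 edges.
rank ∂_0 = 0, rank ∂_1 = 4 ⇒ b_0 = 5 − 0 − 4 = 1; all invariant factors of ∂_1 are 1 so no torsion. So H_0 ≅ Z.
rank ∂_1 = 4, rank ∂_2 = 0 ⇒ b_1 = 6 − 4 − 0 = 2. So H_1 ≅ Z^2.

b_0 = 1, b_1 = 2.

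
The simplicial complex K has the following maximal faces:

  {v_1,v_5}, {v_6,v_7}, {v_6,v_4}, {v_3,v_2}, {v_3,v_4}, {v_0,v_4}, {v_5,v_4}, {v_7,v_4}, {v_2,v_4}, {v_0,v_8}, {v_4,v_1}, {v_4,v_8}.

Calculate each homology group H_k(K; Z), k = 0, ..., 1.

Order the vertices as v_0 < v_1 < v_2 < v_3 < v_4 < v_5 < v_6 < v_7 < v_8. Listing each simplex with vertices in this order, K has dimension 1 with simplices:

  0-simplices (9): [v_0], [v_1], [v_2], [v_3], [v_4], [v_5], [v_6], [v_7], [v_8]
  1-simplices (12): [v_0,v_4], [v_0,v_8], [v_1,v_4], [v_1,v_5], [v_2,v_3], [v_2,v_4], [v_3,v_4], [v_4,v_5], [v_4,v_6], [v_4,v_7], [v_4,v_8], [v_6,v_7]

so the chain groups are C_0 ≅ Z^9, C_1 ≅ Z^12.

Boundary ∂_1: C_1 → C_0 sends each edge [p,q] (with p < q) to q − p. For instance
  ∂[v_4,v_7] = [v_7] − [v_4].
The resulting 9×12 matrix has rank 8, and its Smith normal form has invariant factors (1,1,1,1,1,1,1,1).

Reading off H_k = ker ∂_k / im ∂_{k+1}:

  H_0: rank C_0 − rank ∂_1 = 9 − 8 = 1, and the invariant factors of ∂_1 are all 1, so H_0 ≅ Z.
  H_1: rank ker ∂_1 − rank ∂_2 = (12 − 8) − 0 = 4, and there is no ∂_2, so H_1 ≅ Z^4.

H_0 = Z,  H_1 = Z^4.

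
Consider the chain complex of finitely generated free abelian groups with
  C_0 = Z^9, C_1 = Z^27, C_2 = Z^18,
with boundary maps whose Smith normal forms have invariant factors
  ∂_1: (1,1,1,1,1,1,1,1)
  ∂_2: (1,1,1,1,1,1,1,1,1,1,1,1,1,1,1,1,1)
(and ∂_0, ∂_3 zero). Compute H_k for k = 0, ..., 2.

H_0: b_0 = 9 − 0 − 8 = 1; torsion from ∂_1 factors > 1: none. So H_0 = Z.
H_1: b_1 = 27 − 8 − 17 = 2; torsion from ∂_2 factors > 1: none. So H_1 = Z^2.
H_2: b_2 = 18 − 17 − 0 = 1; torsion from ∂_3 factors > 1: none. So H_2 = Z.

H_0 = Z,  H_1 = Z^2,  H_2 = Z.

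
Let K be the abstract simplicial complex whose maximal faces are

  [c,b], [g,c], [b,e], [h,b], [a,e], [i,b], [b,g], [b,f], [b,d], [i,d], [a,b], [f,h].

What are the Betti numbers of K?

Fix the vertex order a < b < c < d < e < f < g < h < i and write every simplex with vertices in increasing order. Then dim K = 1 and the simplices of K are:

  0-simplices (9): a, b, c, d, e, f, g, h, i
  1-simplices (12): ab, ae, bc, bd, be, bf, bg, bh, bi, cg, di, fh

giving chain groups C_0 ≅ Z^9, C_1 ≅ Z^12.

The boundary map ∂_1: C_1 → C_0 sends each edge [p,q] (with p < q) to q − p. For instance
  ∂bf = f − b.
As a 9×12 matrix over Z this has rank 8, with invariant factors (1,1,1,1,1,1,1,1).

Computing H_k = (kernel of ∂_k) / (image of ∂_{k+1}):

  H_0: rank C_0 − rank ∂_1 = 9 − 8 = 1, and the invariant factors of ∂_1 are all 1, so H_0 ≅ Z.
  H_1: rank ker ∂_1 − rank ∂_2 = (12 − 8) − 0 = 4, and there is no ∂_2, so H_1 ≅ Z^4.

Hence the Betti numbers are b_0 = 1, b_1 = 4.

b_0 = 1, b_1 = 4.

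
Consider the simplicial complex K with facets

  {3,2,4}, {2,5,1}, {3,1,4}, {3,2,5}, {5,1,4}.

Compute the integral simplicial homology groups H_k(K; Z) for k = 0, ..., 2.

Order the vertices as 1 < 2 < 3 < 4 < 5. Listing each simplex with vertices in this order, K has dimension 2 with simplices:

  0-simplices (5): [1], [2], [3], [4], [5]
  1-simplices (10): [1,2], [1,3], [1,4], [1,5], [2,3], [2,4], [2,5], [3,4], [3,5], [4,5]
  2-simplices (5): [1,2,5], [1,3,4], [1,4,5], [2,3,4], [2,3,5]

giving chain groups C_0 ≅ Z^5, C_1 ≅ Z^10, C_2 ≅ Z^5.

∂_1: C_1 → C_0 is given by ∂[p,q] = [q] − [p].
The 5×10 boundary matrix has rank 4 and Smith normal form diag(1,1,1,1).

∂_2: C_2 → C_1 maps a triangle to the signed sum of its edges. For instance
  ∂[1,4,5] = [4,5] − [1,5] + [1,4],
  ∂[1,2,5] = [2,5] − [1,5] + [1,2].
The 10×5 boundary matrix has rank 5 and Smith normal form diag(1,1,1,1,1).

Reading off H_k = ker ∂_k / im ∂_{k+1}:

  H_0: rank C_0 − rank ∂_1 = 5 − 4 = 1, and the invariant factors of ∂_1 are all 1, so H_0 = Z.
  H_1: rank ker ∂_1 − rank ∂_2 = (10 − 4) − 5 = 1, and the invariant factors of ∂_2 are all 1, so H_1 = Z.
  H_2: rank ker ∂_2 − rank ∂_3 = (5 − 5) − 0 = 0, and there is no ∂_3, so H_2 = 0.

H_0 = Z,  H_1 = Z,  H_2 = 0.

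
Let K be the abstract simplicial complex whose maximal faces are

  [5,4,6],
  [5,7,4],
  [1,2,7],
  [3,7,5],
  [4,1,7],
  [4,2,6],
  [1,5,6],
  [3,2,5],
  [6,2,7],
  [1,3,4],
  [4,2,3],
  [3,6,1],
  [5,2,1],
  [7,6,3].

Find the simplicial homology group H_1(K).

H_1 = Z^2.

We work with the vertex ordering 1 < 2 < 3 < 4 < 5 < 6 < 7. The simplices of K, each written with vertices in increasing order, are:

  0-simplices (7): [1], [2], [3], [4], [5], [6], [7]
  1-simplices (21): [1,2], [1,3], [1,4], [1,5], [1,6], [1,7], [2,3], [2,4], [2,5], [2,6], [2,7], [3,4], [3,5], [3,6], [3,7], [4,5], [4,6], [4,7], [5,6], [5,7], [6,7]
  2-simplices (14): [1,2,5], [1,2,7], [1,3,4], [1,3,6], [1,4,7], [1,5,6], [2,3,4], [2,3,5], [2,4,6], [2,6,7], [3,5,7], [3,6,7], [4,5,6], [4,5,7]

so the chain groups are C_0 ≅ Z^7, C_1 ≅ Z^21, C_2 ≅ Z^14.

∂_1: C_1 → C_0 is given by ∂[p,q] = [q] − [p]. For instance
  ∂[3,6] = [6] − [3].
The resulting 7×21 matrix has rank 6, and its Smith normal form has invariant factors (1,1,1,1,1,1).

Boundary ∂_2: C_2 → C_1 sends each 2-simplex [p,q,r] to [q,r] − [p,r] + [p,q]. For instance
  ∂[1,2,7] = [2,7] − [1,7] + [1,2],
  ∂[3,5,7] = [5,7] − [3,7] + [3,5].
The 21×14 boundary matrix has rank 13 and Smith normal form diag(1,1,1,1,1,1,1,1,1,1,1,1,1).

Now H_k = ker ∂_k / im ∂_{k+1}, so:

  H_1: rank ker ∂_1 − rank ∂_2 = (21 − 6) − 13 = 2, and the invariant factors of ∂_2 are all 1, so H_1 ≅ Z^2.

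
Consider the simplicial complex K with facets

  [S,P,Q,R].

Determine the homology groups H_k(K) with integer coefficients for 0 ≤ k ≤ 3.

Order the vertices as P < Q < R < S. Listing each simplex with vertices in this order, K has dimension 3 with simplices:

  0-simplices (4): P, Q, R, S
  1-simplices (6): PQ, PR, PS, QR, QS, RS
  2-simplices (4): PQR, PQS, PRS, QRS
  3-simplices (1): PQRS

so the chain groups are C_0 ≅ Z^4, C_1 ≅ Z^6, C_2 ≅ Z^4, C_3 ≅ Z^1.

Boundary ∂_1: C_1 → C_0 sends each edge [p,q] (with p < q) to q − p. For instance
  ∂QS = S − Q.
The resulting 4×6 matrix has rank 3, and its Smith normal form has invariant factors (1,1,1).

The boundary map ∂_2: C_2 → C_1 acts by ∂[p,q,r] = [q,r] − [p,r] + [p,q]. For instance
  ∂QRS = RS − QS + QR,
  ∂PQR = QR − PR + PQ.
The resulting 6×4 matrix has rank 3, and its Smith normal form has invariant factors (1,1,1).

Boundary ∂_3: C_3 → C_2 sends each 3-simplex σ to the alternating sum Σ_i (−1)^i (σ with its i-th vertex removed). For instance
  ∂PQRS = QRS − PRS + PQS − PQR.
This gives a 4×1 integer matrix of rank 1; reducing to Smith normal form yields diagonal entries (1).

From H_k ≅ ker(∂_k) / im(∂_{k+1}) we obtain:

  H_0: rank C_0 − rank ∂_1 = 4 − 3 = 1, and the invariant factors of ∂_1 are all 1, so H_0 = Z.
  H_1: rank ker ∂_1 − rank ∂_2 = (6 − 3) − 3 = 0, and the invariant factors of ∂_2 are all 1, so H_1 = 0.
  H_2: rank ker ∂_2 − rank ∂_3 = (4 − 3) − 1 = 0, and the invariant factors of ∂_3 are all 1, so H_2 = 0.
  H_3: rank ker ∂_3 − rank ∂_4 = (1 − 1) − 0 = 0, and there is no ∂_4, so H_3 = 0.

(K is a triangulation of the 3-simplex.)

H_0 ≅ Z,  H_1 = 0,  H_2 = 0,  H_3 = 0.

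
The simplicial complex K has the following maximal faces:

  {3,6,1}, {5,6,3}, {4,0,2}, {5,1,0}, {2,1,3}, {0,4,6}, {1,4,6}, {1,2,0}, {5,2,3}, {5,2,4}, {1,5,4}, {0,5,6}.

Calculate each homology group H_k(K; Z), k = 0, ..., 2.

H_0 ≅ Z,  H_1 ≅ Z/2,  H_2 = 0.

Take the total order 0 < 1 < 2 < 3 < 4 < 5 < 6 on the vertex set. Then K (dimension 2) consists of the simplices:

  0-simplices (7): [0], [1], [2], [3], [4], [5], [6]
  1-simplices (18): [0,1], [0,2], [0,4], [0,5], [0,6], [1,2], [1,3], [1,4], [1,5], [1,6], [2,3], [2,4], [2,5], [3,5], [3,6], [4,5], [4,6], [5,6]
  2-simplices (12): [0,1,2], [0,1,5], [0,2,4], [0,4,6], [0,5,6], [1,2,3], [1,3,6], [1,4,5], [1,4,6], [2,3,5], [2,4,5], [3,5,6]

Hence C_0 ≅ Z^7, C_1 ≅ Z^18, C_2 ≅ Z^12.

∂_1: C_1 → C_0 is given by ∂[p,q] = [q] − [p]. For instance
  ∂[0,6] = [6] − [0].
As a 7×18 matrix over Z this has rank 6, with invariant factors (1,1,1,1,1,1).

Boundary ∂_2: C_2 → C_1 maps a triangle to the signed sum of its edges. For instance
  ∂[2,3,5] = [3,5] − [2,5] + [2,3],
  ∂[2,4,5] = [4,5] − [2,5] + [2,4].
This gives a 18×12 integer matrix of rank 12; reducing to Smith normal form yields diagonal entries (1,1,1,1,1,1,1,1,1,1,1,2).

Now H_k = ker ∂_k / im ∂_{k+1}, so:

  H_0: rank C_0 − rank ∂_1 = 7 − 6 = 1, and the invariant factors of ∂_1 are all 1, so H_0 = Z.
  H_1: rank ker ∂_1 − rank ∂_2 = (18 − 6) − 12 = 0, and ∂_2 has invariant factor 2 > 1, so H_1 = Z/2.
  H_2: rank ker ∂_2 − rank ∂_3 = (12 − 12) − 0 = 0, and there is no ∂_3, so H_2 = 0.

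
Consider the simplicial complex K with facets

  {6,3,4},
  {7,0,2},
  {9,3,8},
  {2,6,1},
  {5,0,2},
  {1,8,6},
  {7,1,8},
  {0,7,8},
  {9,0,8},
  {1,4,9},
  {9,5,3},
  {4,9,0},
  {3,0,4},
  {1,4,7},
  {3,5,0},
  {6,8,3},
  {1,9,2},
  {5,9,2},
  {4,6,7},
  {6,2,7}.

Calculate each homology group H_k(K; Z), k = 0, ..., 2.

Fix the vertex order 0 < 1 < 2 < 3 < 4 < 5 < 6 < 7 < 8 < 9 and write every simplex with vertices in increasing order. Then dim K = 2 and the simplices of K are:

  0-simplices (10): [0], [1], [2], [3], [4], [5], [6], [7], [8], [9]
  1-simplices (30): (30 of them)
  2-simplices (20): (20 of them)

giving chain groups C_0 ≅ Z^10, C_1 ≅ Z^30, C_2 ≅ Z^20.

∂_1: C_1 → C_0 maps an edge to its endpoints' difference, ∂[p,q] = q − p.
The 10×30 boundary matrix has rank 9 and Smith normal form diag(1,1,1,1,1,1,1,1,1).

Boundary ∂_2: C_2 → C_1 sends each 2-simplex [p,q,r] to [q,r] − [p,r] + [p,q]. For instance
  ∂[2,6,7] = [6,7] − [2,7] + [2,6],
  ∂[3,6,8] = [6,8] − [3,8] + [3,6].
The resulting 30×20 matrix has rank 20, and its Smith normal form has invariant factors (1,1,1,1,1,1,1,1,1,1,1,1,1,1,1,1,1,1,1,2).

Reading off H_k = ker ∂_k / im ∂_{k+1}:

  H_0: rank C_0 − rank ∂_1 = 10 − 9 = 1, and the invariant factors of ∂_1 are all 1, so H_0 = Z.
  H_1: rank ker ∂_1 − rank ∂_2 = (30 − 9) − 20 = 1, and ∂_2 has invariant factor 2 > 1, so H_1 = Z ⊕ Z_2.
  H_2: rank ker ∂_2 − rank ∂_3 = (20 − 20) − 0 = 0, and there is no ∂_3, so H_2 = 0.

As a check, the Euler characteristic is 10 − 30 + 20 = 0, which agrees with 1 − 1 + 0 = 0.

H_0 = Z,  H_1 = Z ⊕ Z_2,  H_2 = 0.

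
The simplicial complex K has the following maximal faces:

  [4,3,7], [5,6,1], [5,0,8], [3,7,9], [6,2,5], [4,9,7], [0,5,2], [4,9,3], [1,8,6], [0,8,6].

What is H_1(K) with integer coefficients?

H_1 ≅ Z.

Order the vertices as 0 < 1 < 2 < 3 < 4 < 5 < 6 < 7 < 8 < 9. Listing each simplex with vertices in this order, K has dimension 2 with simplices:

  0-simplices (10): [0], [1], [2], [3], [4], [5], [6], [7], [8], [9]
  1-simplices (18): [0,2], [0,5], [0,6], [0,8], [1,5], [1,6], [1,8], [2,5], [2,6], [3,4], [3,7], [3,9], [4,7], [4,9], [5,6], [5,8], [6,8], [7,9]
  2-simplices (10): [0,2,5], [0,5,8], [0,6,8], [1,5,6], [1,6,8], [2,5,6], [3,4,7], [3,4,9], [3,7,9], [4,7,9]

so the chain groups are C_0 ≅ Z^10, C_1 ≅ Z^18, C_2 ≅ Z^10.

Boundary ∂_1: C_1 → C_0 sends each edge [p,q] (with p < q) to q − p.
As a 10×18 matrix over Z this has rank 8, with invariant factors (1,1,1,1,1,1,1,1).

∂_2: C_2 → C_1 acts by ∂[p,q,r] = [q,r] − [p,r] + [p,q]. For instance
  ∂[1,6,8] = [6,8] − [1,8] + [1,6],
  ∂[0,5,8] = [5,8] − [0,8] + [0,5].
The 18×10 boundary matrix has rank 9 and Smith normal form diag(1,1,1,1,1,1,1,1,1).

Computing H_k = (kernel of ∂_k) / (image of ∂_{k+1}):

  H_1: rank ker ∂_1 − rank ∂_2 = (18 − 8) − 9 = 1, and the invariant factors of ∂_2 are all 1, so H_1 ≅ Z.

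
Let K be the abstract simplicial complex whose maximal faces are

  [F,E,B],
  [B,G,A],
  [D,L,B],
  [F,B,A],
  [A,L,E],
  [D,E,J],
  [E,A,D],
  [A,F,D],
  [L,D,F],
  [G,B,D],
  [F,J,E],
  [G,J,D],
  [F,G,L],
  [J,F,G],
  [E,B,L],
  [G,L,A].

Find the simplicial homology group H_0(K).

K has 8 vertices, 24 edges, 16 triangles.
rank ∂_0 = 0, rank ∂_1 = 7 ⇒ b_0 = 8 − 0 − 7 = 1; all invariant factors of ∂_1 are 1 so no torsion. So H_0 = Z.

H_0 ≅ Z.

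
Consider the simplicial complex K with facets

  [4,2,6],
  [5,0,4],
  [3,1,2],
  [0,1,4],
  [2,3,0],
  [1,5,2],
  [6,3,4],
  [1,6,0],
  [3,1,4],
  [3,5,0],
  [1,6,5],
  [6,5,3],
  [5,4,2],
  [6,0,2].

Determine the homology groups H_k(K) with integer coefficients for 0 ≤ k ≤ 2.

Fix the vertex order 0 < 1 < 2 < 3 < 4 < 5 < 6 and write every simplex with vertices in increasing order. Then dim K = 2 and the simplices of K are:

  0-simplices (7): [0], [1], [2], [3], [4], [5], [6]
  1-simplices (21): [0,1], [0,2], [0,3], [0,4], [0,5], [0,6], [1,2], [1,3], [1,4], [1,5], [1,6], [2,3], [2,4], [2,5], [2,6], [3,4], [3,5], [3,6], [4,5], [4,6], [5,6]
  2-simplices (14): [0,1,4], [0,1,6], [0,2,3], [0,2,6], [0,3,5], [0,4,5], [1,2,3], [1,2,5], [1,3,4], [1,5,6], [2,4,5], [2,4,6], [3,4,6], [3,5,6]

Hence C_0 ≅ Z^7, C_1 ≅ Z^21, C_2 ≅ Z^14.

∂_1: C_1 → C_0 is given by ∂[p,q] = [q] − [p]. For instance
  ∂[0,5] = [5] − [0].
This gives a 7×21 integer matrix of rank 6; reducing to Smith normal form yields diagonal entries (1,1,1,1,1,1).

The boundary map ∂_2: C_2 → C_1 acts by ∂[p,q,r] = [q,r] − [p,r] + [p,q]. For instance
  ∂[1,5,6] = [5,6] − [1,6] + [1,5],
  ∂[1,2,5] = [2,5] − [1,5] + [1,2].
The 21×14 boundary matrix has rank 13 and Smith normal form diag(1,1,1,1,1,1,1,1,1,1,1,1,1).

From H_k ≅ ker(∂_k) / im(∂_{k+1}) we obtain:

  H_0: rank C_0 − rank ∂_1 = 7 − 6 = 1, and the invariant factors of ∂_1 are all 1, so H_0 = Z.
  H_1: rank ker ∂_1 − rank ∂_2 = (21 − 6) − 13 = 2, and the invariant factors of ∂_2 are all 1, so H_1 = Z^2.
  H_2: rank ker ∂_2 − rank ∂_3 = (14 − 13) − 0 = 1, and there is no ∂_3, so H_2 = Z.

As a check, the Euler characteristic is 7 − 21 + 14 = 0, which agrees with 1 − 2 + 1 = 0.

H_0 ≅ Z,  H_1 ≅ Z^2,  H_2 ≅ Z.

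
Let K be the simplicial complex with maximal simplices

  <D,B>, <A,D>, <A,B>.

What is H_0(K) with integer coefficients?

Fix the vertex order A < B < D and write every simplex with vertices in increasing order. Then dim K = 1 and the simplices of K are:

  0-simplices (3): A, B, D
  1-simplices (3): AB, AD, BD

giving chain groups C_0 ≅ Z^3, C_1 ≅ Z^3.

Boundary ∂_1: C_1 → C_0 sends each edge [p,q] (with p < q) to q − p.
As a 3×3 matrix over Z this has rank 2, with invariant factors (1,1).

Now H_k = ker ∂_k / im ∂_{k+1}, so:

  H_0: rank C_0 − rank ∂_1 = 3 − 2 = 1, and the invariant factors of ∂_1 are all 1, so H_0 ≅ Z.

H_0 ≅ Z.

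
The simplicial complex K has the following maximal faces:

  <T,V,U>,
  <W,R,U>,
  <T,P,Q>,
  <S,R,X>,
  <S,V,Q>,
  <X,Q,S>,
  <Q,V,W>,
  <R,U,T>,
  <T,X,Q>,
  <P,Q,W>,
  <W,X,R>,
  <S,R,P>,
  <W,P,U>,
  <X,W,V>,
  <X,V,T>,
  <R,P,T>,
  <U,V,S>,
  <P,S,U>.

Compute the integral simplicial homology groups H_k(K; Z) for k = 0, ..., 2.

H_0 = Z,  H_1 = Z ⊕ Z_2,  H_2 = 0.

K has 9 vertices, 27 edges, 18 triangles.
rank ∂_0 = 0, rank ∂_1 = 8 ⇒ b_0 = 9 − 0 − 8 = 1; all invariant factors of ∂_1 are 1 so no torsion. So H_0 = Z.
rank ∂_1 = 8, rank ∂_2 = 18 ⇒ b_1 = 27 − 8 − 18 = 1; ∂_2 has invariant factor(s) [2] giving torsion. So H_1 = Z ⊕ Z_2.
rank ∂_2 = 18, rank ∂_3 = 0 ⇒ b_2 = 18 − 18 − 0 = 0. So H_2 = 0.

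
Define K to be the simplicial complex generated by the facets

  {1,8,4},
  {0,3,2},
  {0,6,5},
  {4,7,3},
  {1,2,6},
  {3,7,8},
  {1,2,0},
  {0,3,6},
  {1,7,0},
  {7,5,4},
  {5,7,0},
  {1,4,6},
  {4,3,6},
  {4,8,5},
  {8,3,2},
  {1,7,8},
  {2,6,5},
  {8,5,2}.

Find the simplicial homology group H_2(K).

H_2 ≅ 0.

We work with the vertex ordering 0 < 1 < 2 < 3 < 4 < 5 < 6 < 7 < 8. The simplices of K, each written with vertices in increasing order, are:

  0-simplices (9): [0], [1], [2], [3], [4], [5], [6], [7], [8]
  1-simplices (27): (27 of them)
  2-simplices (18): [0,1,2], [0,1,7], [0,2,3], [0,3,6], [0,5,6], [0,5,7], [1,2,6], [1,4,6], [1,4,8], [1,7,8], [2,3,8], [2,5,6], [2,5,8], [3,4,6], [3,4,7], [3,7,8], [4,5,7], [4,5,8]

so the chain groups are C_0 ≅ Z^9, C_1 ≅ Z^27, C_2 ≅ Z^18.

∂_1: C_1 → C_0 sends each edge [p,q] (with p < q) to q − p. For instance
  ∂[2,8] = [8] − [2].
The resulting 9×27 matrix has rank 8, and its Smith normal form has invariant factors (1,1,1,1,1,1,1,1).

Boundary ∂_2: C_2 → C_1 acts by ∂[p,q,r] = [q,r] − [p,r] + [p,q]. For instance
  ∂[4,5,8] = [5,8] − [4,8] + [4,5],
  ∂[3,7,8] = [7,8] − [3,8] + [3,7].
The 27×18 boundary matrix has rank 18 and Smith normal form diag(1,1,1,1,1,1,1,1,1,1,1,1,1,1,1,1,1,2).

Now H_k = ker ∂_k / im ∂_{k+1}, so:

  H_2: rank ker ∂_2 − rank ∂_3 = (18 − 18) − 0 = 0, and there is no ∂_3, so H_2 ≅ 0.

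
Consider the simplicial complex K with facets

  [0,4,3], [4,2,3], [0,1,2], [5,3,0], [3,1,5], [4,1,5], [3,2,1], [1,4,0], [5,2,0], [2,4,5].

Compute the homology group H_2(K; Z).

Fix the vertex order 0 < 1 < 2 < 3 < 4 < 5 and write every simplex with vertices in increasing order. Then dim K = 2 and the simplices of K are:

  0-simplices (6): [0], [1], [2], [3], [4], [5]
  1-simplices (15): [0,1], [0,2], [0,3], [0,4], [0,5], [1,2], [1,3], [1,4], [1,5], [2,3], [2,4], [2,5], [3,4], [3,5], [4,5]
  2-simplices (10): [0,1,2], [0,1,4], [0,2,5], [0,3,4], [0,3,5], [1,2,3], [1,3,5], [1,4,5], [2,3,4], [2,4,5]

so the chain groups are C_0 ≅ Z^6, C_1 ≅ Z^15, C_2 ≅ Z^10.

Boundary ∂_1: C_1 → C_0 maps an edge to its endpoints' difference, ∂[p,q] = q − p.
As a 6×15 matrix over Z this has rank 5, with invariant factors (1,1,1,1,1).

Boundary ∂_2: C_2 → C_1 acts by ∂[p,q,r] = [q,r] − [p,r] + [p,q]. For instance
  ∂[2,4,5] = [4,5] − [2,5] + [2,4],
  ∂[0,3,4] = [3,4] − [0,4] + [0,3].
This gives a 15×10 integer matrix of rank 10; reducing to Smith normal form yields diagonal entries (1,1,1,1,1,1,1,1,1,2).

From H_k ≅ ker(∂_k) / im(∂_{k+1}) we obtain:

  H_2: rank ker ∂_2 − rank ∂_3 = (10 − 10) − 0 = 0, and there is no ∂_3, so H_2 = 0.

H_2 ≅ 0.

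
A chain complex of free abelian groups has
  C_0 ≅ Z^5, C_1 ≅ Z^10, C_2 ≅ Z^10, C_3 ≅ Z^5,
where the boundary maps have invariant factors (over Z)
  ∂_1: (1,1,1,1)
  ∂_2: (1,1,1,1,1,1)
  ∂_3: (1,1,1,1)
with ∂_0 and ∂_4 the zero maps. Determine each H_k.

H_0 = Z,  H_1 = 0,  H_2 = 0,  H_3 = Z.

H_0: b_0 = 5 − 0 − 4 = 1; torsion from ∂_1 factors > 1: none. So H_0 = Z.
H_1: b_1 = 10 − 4 − 6 = 0; torsion from ∂_2 factors > 1: none. So H_1 = 0.
H_2: b_2 = 10 − 6 − 4 = 0; torsion from ∂_3 factors > 1: none. So H_2 = 0.
H_3: b_3 = 5 − 4 − 0 = 1; torsion from ∂_4 factors > 1: none. So H_3 = Z.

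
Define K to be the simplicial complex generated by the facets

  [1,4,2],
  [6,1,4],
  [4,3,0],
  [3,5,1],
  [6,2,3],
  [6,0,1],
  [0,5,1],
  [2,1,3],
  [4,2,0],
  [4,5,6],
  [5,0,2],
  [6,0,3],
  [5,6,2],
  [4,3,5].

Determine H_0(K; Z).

K has 7 vertices, 21 edges, 14 triangles.
rank ∂_0 = 0, rank ∂_1 = 6 ⇒ b_0 = 7 − 0 − 6 = 1; all invariant factors of ∂_1 are 1 so no torsion. So H_0 ≅ Z.

H_0 ≅ Z.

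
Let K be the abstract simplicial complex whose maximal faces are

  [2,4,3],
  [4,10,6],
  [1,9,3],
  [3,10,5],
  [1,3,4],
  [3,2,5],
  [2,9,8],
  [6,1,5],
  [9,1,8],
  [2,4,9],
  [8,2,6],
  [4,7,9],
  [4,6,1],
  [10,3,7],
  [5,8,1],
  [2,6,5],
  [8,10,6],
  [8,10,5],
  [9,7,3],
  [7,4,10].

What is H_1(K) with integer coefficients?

H_1 ≅ Z ⊕ Z/2.

Order the vertices as 1 < 2 < 3 < 4 < 5 < 6 < 7 < 8 < 9 < 10. Listing each simplex with vertices in this order, K has dimension 2 with simplices:

  0-simplices (10): [1], [2], [3], [4], [5], [6], [7], [8], [9], [10]
  1-simplices (30): (30 of them)
  2-simplices (20): (20 of them)

giving chain groups C_0 ≅ Z^10, C_1 ≅ Z^30, C_2 ≅ Z^20.

∂_1: C_1 → C_0 is given by ∂[p,q] = [q] − [p]. For instance
  ∂[7,9] = [9] − [7].
The 10×30 boundary matrix has rank 9 and Smith normal form diag(1,1,1,1,1,1,1,1,1).

Boundary ∂_2: C_2 → C_1 maps a triangle to the signed sum of its edges. For instance
  ∂[3,7,10] = [7,10] − [3,10] + [3,7],
  ∂[2,8,9] = [8,9] − [2,9] + [2,8].
The resulting 30×20 matrix has rank 20, and its Smith normal form has invariant factors (1,1,1,1,1,1,1,1,1,1,1,1,1,1,1,1,1,1,1,2).

Now H_k = ker ∂_k / im ∂_{k+1}, so:

  H_1: rank ker ∂_1 − rank ∂_2 = (30 − 9) − 20 = 1, and ∂_2 has invariant factor 2 > 1, so H_1 = Z ⊕ Z/2.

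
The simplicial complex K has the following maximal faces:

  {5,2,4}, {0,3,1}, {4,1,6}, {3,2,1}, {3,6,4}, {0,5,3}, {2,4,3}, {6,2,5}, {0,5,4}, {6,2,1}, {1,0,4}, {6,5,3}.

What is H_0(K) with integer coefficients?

K has 7 vertices, 18 edges, 12 triangles.
rank ∂_0 = 0, rank ∂_1 = 6 ⇒ b_0 = 7 − 0 − 6 = 1; all invariant factors of ∂_1 are 1 so no torsion. So H_0 = Z.

H_0 ≅ Z.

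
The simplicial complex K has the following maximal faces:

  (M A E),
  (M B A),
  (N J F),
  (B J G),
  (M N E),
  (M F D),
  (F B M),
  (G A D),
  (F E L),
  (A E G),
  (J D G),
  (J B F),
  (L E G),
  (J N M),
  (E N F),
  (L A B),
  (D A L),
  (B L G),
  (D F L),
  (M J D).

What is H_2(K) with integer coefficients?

H_2 = 0.

Order the vertices as A < B < D < E < F < G < J < L < M < N. Listing each simplex with vertices in this order, K has dimension 2 with simplices:

  0-simplices (10): A, B, D, E, F, G, J, L, M, N
  1-simplices (30): AB, AD, AE, AG, AL, AM, BF, BG, BJ, BL, BM, DF, DG, DJ, DL, DM, EF, EG, EL, EM, EN, FJ, FL, FM, FN, GJ, GL, JM, JN, MN
  2-simplices (20): ABL, ABM, ADG, ADL, AEG, AEM, BFJ, BFM, BGJ, BGL, DFL, DFM, DGJ, DJM, EFL, EFN, EGL, EMN, FJN, JMN

Hence C_0 ≅ Z^10, C_1 ≅ Z^30, C_2 ≅ Z^20.

∂_1: C_1 → C_0 maps an edge to its endpoints' difference, ∂[p,q] = q − p.
This gives a 10×30 integer matrix of rank 9; reducing to Smith normal form yields diagonal entries (1,1,1,1,1,1,1,1,1).

Boundary ∂_2: C_2 → C_1 sends each 2-simplex [p,q,r] to [q,r] − [p,r] + [p,q]. For instance
  ∂BFJ = FJ − BJ + BF,
  ∂DGJ = GJ − DJ + DG.
The resulting 30×20 matrix has rank 20, and its Smith normal form has invariant factors (1,1,1,1,1,1,1,1,1,1,1,1,1,1,1,1,1,1,1,2).

From H_k ≅ ker(∂_k) / im(∂_{k+1}) we obtain:

  H_2: rank ker ∂_2 − rank ∂_3 = (20 − 20) − 0 = 0, and there is no ∂_3, so H_2 ≅ 0.

(K is a triangulation of the Klein bottle.)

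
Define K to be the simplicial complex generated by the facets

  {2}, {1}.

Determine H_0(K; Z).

Fix the vertex order 1 < 2 and write every simplex with vertices in increasing order. Then dim K = 0 and the simplices of K are:

  0-simplices (2): [1], [2]

giving chain groups C_0 ≅ Z^2.

Now H_k = ker ∂_k / im ∂_{k+1}, so:

  H_0: rank C_0 − rank ∂_1 = 2 − 0 = 2, and there is no ∂_1, so H_0 = Z^2.

H_0 ≅ Z^2.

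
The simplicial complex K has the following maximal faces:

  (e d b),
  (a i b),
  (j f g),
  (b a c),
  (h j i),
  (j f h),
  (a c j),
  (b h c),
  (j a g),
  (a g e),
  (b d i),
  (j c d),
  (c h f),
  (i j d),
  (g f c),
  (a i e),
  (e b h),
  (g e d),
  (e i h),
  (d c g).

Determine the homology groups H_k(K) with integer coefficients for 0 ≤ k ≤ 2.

H_0 = Z,  H_1 = Z ⊕ Z/2,  H_2 = 0.

Fix the vertex order a < b < c < d < e < f < g < h < i < j and write every simplex with vertices in increasing order. Then dim K = 2 and the simplices of K are:

  0-simplices (10): a, b, c, d, e, f, g, h, i, j
  1-simplices (30): ab, ac, ae, ag, ai, aj, bc, bd, be, bh, bi, cd, cf, cg, ch, cj, de, dg, di, dj, eg, eh, ei, fg, fh, fj, gj, hi, hj, ij
  2-simplices (20): abc, abi, acj, aeg, aei, agj, bch, bde, bdi, beh, cdg, cdj, cfg, cfh, deg, dij, ehi, fgj, fhj, hij

giving chain groups C_0 ≅ Z^10, C_1 ≅ Z^30, C_2 ≅ Z^20.

Boundary ∂_1: C_1 → C_0 maps an edge to its endpoints' difference, ∂[p,q] = q − p. For instance
  ∂ac = c − a.
The resulting 10×30 matrix has rank 9, and its Smith normal form has invariant factors (1,1,1,1,1,1,1,1,1).

The boundary map ∂_2: C_2 → C_1 sends each 2-simplex [p,q,r] to [q,r] − [p,r] + [p,q]. For instance
  ∂cdj = dj − cj + cd,
  ∂agj = gj − aj + ag.
As a 30×20 matrix over Z this has rank 20, with invariant factors (1,1,1,1,1,1,1,1,1,1,1,1,1,1,1,1,1,1,1,2).

Computing H_k = (kernel of ∂_k) / (image of ∂_{k+1}):

  H_0: rank C_0 − rank ∂_1 = 10 − 9 = 1, and the invariant factors of ∂_1 are all 1, so H_0 = Z.
  H_1: rank ker ∂_1 − rank ∂_2 = (30 − 9) − 20 = 1, and ∂_2 has invariant factor 2 > 1, so H_1 = Z ⊕ Z/2.
  H_2: rank ker ∂_2 − rank ∂_3 = (20 − 20) − 0 = 0, and there is no ∂_3, so H_2 = 0.

As a check, the Euler characteristic is 10 − 30 + 20 = 0, which agrees with 1 − 1 + 0 = 0.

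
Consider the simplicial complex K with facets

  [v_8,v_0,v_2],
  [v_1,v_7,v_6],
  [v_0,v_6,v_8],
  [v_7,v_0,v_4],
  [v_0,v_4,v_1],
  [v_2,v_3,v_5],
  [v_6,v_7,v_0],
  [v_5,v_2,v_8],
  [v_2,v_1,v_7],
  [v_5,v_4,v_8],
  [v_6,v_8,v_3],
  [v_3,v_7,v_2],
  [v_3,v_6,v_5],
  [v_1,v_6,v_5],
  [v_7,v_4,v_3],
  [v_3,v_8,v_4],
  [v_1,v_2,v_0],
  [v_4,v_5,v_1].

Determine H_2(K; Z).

We work with the vertex ordering v_0 < v_1 < v_2 < v_3 < v_4 < v_5 < v_6 < v_7 < v_8. The simplices of K, each written with vertices in increasing order, are:

  0-simplices (9): [v_0], [v_1], [v_2], [v_3], [v_4], [v_5], [v_6], [v_7], [v_8]
  1-simplices (27): (27 of them)
  2-simplices (18): (18 of them)

giving chain groups C_0 ≅ Z^9, C_1 ≅ Z^27, C_2 ≅ Z^18.

∂_1: C_1 → C_0 is given by ∂[p,q] = [q] − [p]. For instance
  ∂[v_4,v_5] = [v_5] − [v_4].
This gives a 9×27 integer matrix of rank 8; reducing to Smith normal form yields diagonal entries (1,1,1,1,1,1,1,1).

The boundary map ∂_2: C_2 → C_1 acts by ∂[p,q,r] = [q,r] − [p,r] + [p,q]. For instance
  ∂[v_3,v_6,v_8] = [v_6,v_8] − [v_3,v_8] + [v_3,v_6],
  ∂[v_0,v_1,v_4] = [v_1,v_4] − [v_0,v_4] + [v_0,v_1].
The resulting 27×18 matrix has rank 18, and its Smith normal form has invariant factors (1,1,1,1,1,1,1,1,1,1,1,1,1,1,1,1,1,2).

Computing H_k = (kernel of ∂_k) / (image of ∂_{k+1}):

  H_2: rank ker ∂_2 − rank ∂_3 = (18 − 18) − 0 = 0, and there is no ∂_3, so H_2 = 0.

(K is a triangulation of the Klein bottle.)

H_2 ≅ 0.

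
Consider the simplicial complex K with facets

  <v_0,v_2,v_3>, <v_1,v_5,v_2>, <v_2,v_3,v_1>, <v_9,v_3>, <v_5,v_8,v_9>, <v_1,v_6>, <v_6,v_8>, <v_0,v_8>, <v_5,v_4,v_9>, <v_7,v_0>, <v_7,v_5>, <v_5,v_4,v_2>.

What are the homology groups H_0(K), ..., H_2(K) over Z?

H_0 = Z,  H_1 = Z^4,  H_2 = 0.

We work with the vertex ordering v_0 < v_1 < v_2 < v_3 < v_4 < v_5 < v_6 < v_7 < v_8 < v_9. The simplices of K, each written with vertices in increasing order, are:

  0-simplices (10): [v_0], [v_1], [v_2], [v_3], [v_4], [v_5], [v_6], [v_7], [v_8], [v_9]
  1-simplices (19): (19 of them)
  2-simplices (6): [v_0,v_2,v_3], [v_1,v_2,v_3], [v_1,v_2,v_5], [v_2,v_4,v_5], [v_4,v_5,v_9], [v_5,v_8,v_9]

Hence C_0 ≅ Z^10, C_1 ≅ Z^19, C_2 ≅ Z^6.

The boundary map ∂_1: C_1 → C_0 maps an edge to its endpoints' difference, ∂[p,q] = q − p. For instance
  ∂[v_0,v_8] = [v_8] − [v_0].
As a 10×19 matrix over Z this has rank 9, with invariant factors (1,1,1,1,1,1,1,1,1).

Boundary ∂_2: C_2 → C_1 sends each 2-simplex [p,q,r] to [q,r] − [p,r] + [p,q]. For instance
  ∂[v_1,v_2,v_5] = [v_2,v_5] − [v_1,v_5] + [v_1,v_2],
  ∂[v_5,v_8,v_9] = [v_8,v_9] − [v_5,v_9] + [v_5,v_8].
The resulting 19×6 matrix has rank 6, and its Smith normal form has invariant factors (1,1,1,1,1,1).

Computing H_k = (kernel of ∂_k) / (image of ∂_{k+1}):

  H_0: rank C_0 − rank ∂_1 = 10 − 9 = 1, and the invariant factors of ∂_1 are all 1, so H_0 ≅ Z.
  H_1: rank ker ∂_1 − rank ∂_2 = (19 − 9) − 6 = 4, and the invariant factors of ∂_2 are all 1, so H_1 ≅ Z^4.
  H_2: rank ker ∂_2 − rank ∂_3 = (6 − 6) − 0 = 0, and there is no ∂_3, so H_2 ≅ 0.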